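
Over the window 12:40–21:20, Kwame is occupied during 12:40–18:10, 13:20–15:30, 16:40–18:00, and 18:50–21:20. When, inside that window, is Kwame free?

18:10–18:50

Covered (merged): 12:40–18:10, 18:50–21:20.
Complement within 12:40–21:20: 18:10–18:50.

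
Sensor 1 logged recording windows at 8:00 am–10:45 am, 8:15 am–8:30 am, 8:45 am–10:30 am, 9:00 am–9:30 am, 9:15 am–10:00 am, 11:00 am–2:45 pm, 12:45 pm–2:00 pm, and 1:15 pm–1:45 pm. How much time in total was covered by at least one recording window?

6 h 30 min

Merged: 8:00 am-10:45 am, 11:00 am-2:45 pm.
Lengths: 2 h 45 min + 3 h 45 min = 6 h 30 min.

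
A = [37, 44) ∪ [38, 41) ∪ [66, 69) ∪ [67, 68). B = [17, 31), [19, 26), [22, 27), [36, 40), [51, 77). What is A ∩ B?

First set merges to [37, 44), [66, 69).
Second set merges to [17, 31), [36, 40), [51, 77).
[37, 44) meets the second set on [37, 40).
[66, 69) meets the second set on [66, 69).

[37, 40) ∪ [66, 69)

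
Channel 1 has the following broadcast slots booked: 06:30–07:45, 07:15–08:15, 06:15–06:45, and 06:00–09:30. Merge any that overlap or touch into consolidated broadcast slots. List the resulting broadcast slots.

06:00–09:30

Sort by start: 06:00–09:30, 06:15–06:45, 06:30–07:45, 07:15–08:15.
06:15–06:45 overlaps/touches 06:00–09:30 → extend to 06:00–09:30.
06:30–07:45 overlaps/touches 06:00–09:30 → extend to 06:00–09:30.
07:15–08:15 overlaps/touches 06:00–09:30 → extend to 06:00–09:30.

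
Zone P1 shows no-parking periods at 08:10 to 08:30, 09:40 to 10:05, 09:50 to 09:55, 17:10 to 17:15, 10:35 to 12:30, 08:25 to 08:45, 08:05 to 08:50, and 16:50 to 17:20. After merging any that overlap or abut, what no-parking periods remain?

08:05-08:50, 09:40-10:05, 10:35-12:30, 16:50-17:20

Sort by start: 08:05-08:50, 08:10-08:30, 08:25-08:45, 09:40-10:05, 09:50-09:55, 10:35-12:30, 16:50-17:20, 17:10-17:15.
08:10-08:30 overlaps/touches 08:05-08:50 → extend to 08:05-08:50.
08:25-08:45 overlaps/touches 08:05-08:50 → extend to 08:05-08:50.
09:40-10:05 is disjoint → start new block.
09:50-09:55 overlaps/touches 09:40-10:05 → extend to 09:40-10:05.
10:35-12:30 is disjoint → start new block.
16:50-17:20 is disjoint → start new block.
17:10-17:15 overlaps/touches 16:50-17:20 → extend to 16:50-17:20.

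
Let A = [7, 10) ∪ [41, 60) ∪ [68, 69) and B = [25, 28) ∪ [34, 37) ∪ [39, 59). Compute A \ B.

[7, 10) is untouched.
[41, 60) with B removed leaves [59, 60).
[68, 69) is untouched.

[7, 10) ∪ [59, 60) ∪ [68, 69)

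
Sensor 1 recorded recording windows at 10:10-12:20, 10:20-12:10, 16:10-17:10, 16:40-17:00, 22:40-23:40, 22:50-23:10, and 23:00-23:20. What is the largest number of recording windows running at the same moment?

3

Walk the sorted start/end points keeping a running depth.
The depth first hits 3 at 23:00.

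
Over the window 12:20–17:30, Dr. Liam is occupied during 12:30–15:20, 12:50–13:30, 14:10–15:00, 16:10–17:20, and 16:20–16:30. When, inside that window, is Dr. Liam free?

12:20–12:30, 15:20–16:10, 17:20–17:30

The merged coverage is 12:30–15:20, 16:10–17:20.
Uncovered inside 12:20–17:30: 12:20–12:30, 15:20–16:10, 17:20–17:30.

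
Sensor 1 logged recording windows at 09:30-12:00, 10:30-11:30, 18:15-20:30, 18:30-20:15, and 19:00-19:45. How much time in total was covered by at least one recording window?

4 h 45 min

Merged: 09:30-12:00, 18:15-20:30.
Lengths: 2 h 30 min + 2 h 15 min = 4 h 45 min.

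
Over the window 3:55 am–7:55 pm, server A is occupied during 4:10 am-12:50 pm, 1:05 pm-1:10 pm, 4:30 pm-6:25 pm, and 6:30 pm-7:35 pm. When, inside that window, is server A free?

3:55 am–4:10 am, 12:50 pm–1:05 pm, 1:10 pm–4:30 pm, 6:25 pm–6:30 pm, 7:35 pm–7:55 pm

Covered (merged): 4:10 am–12:50 pm, 1:05 pm–1:10 pm, 4:30 pm–6:25 pm, 6:30 pm–7:35 pm.
Gaps within 3:55 am–7:55 pm: 3:55 am–4:10 am, 12:50 pm–1:05 pm, 1:10 pm–4:30 pm, 6:25 pm–6:30 pm, 7:35 pm–7:55 pm.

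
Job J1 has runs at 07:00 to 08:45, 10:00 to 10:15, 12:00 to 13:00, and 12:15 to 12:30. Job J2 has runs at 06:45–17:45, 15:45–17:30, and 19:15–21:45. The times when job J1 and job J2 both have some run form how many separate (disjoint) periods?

3

A, merged: 07:00–08:45, 10:00–10:15, 12:00–13:00.
B, merged: 06:45–17:45, 19:15–21:45.
A ∩ B = 07:00–08:45, 10:00–10:15, 12:00–13:00.
That is 3 disjoint pieces.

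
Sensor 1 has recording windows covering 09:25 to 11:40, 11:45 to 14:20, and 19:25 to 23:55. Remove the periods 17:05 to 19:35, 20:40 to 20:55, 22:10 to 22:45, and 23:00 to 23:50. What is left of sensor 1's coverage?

09:25–11:40: no B overlap → unchanged.
11:45–14:20: no B overlap → unchanged.
19:25–23:55 minus B → 19:35–20:40, 20:55–22:10, 22:45–23:00, 23:50–23:55.

09:25–11:40, 11:45–14:20, 19:35–20:40, 20:55–22:10, 22:45–23:00, 23:50–23:55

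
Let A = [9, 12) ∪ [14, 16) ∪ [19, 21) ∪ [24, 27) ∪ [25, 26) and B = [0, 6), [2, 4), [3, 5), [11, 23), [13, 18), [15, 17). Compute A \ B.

[9, 11) ∪ [24, 27)

A, merged: [9, 12), [14, 16), [19, 21), [24, 27).
B, merged: [0, 6), [11, 23).
[9, 12) minus B → [9, 11).
[14, 16): fully covered by B → removed.
[19, 21): fully covered by B → removed.
[24, 27): no B overlap → unchanged.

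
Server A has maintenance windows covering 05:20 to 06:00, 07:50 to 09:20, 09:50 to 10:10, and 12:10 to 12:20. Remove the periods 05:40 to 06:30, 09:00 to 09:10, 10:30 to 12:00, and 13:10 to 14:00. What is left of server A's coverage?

05:20-06:00 with B removed leaves 05:20-05:40.
07:50-09:20 with B removed leaves 07:50-09:00, 09:10-09:20.
09:50-10:10 is untouched.
12:10-12:20 is untouched.

05:20-05:40, 07:50-09:00, 09:10-09:20, 09:50-10:10, 12:10-12:20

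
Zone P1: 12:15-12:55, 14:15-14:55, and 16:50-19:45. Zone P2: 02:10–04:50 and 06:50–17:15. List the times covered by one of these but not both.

02:10–04:50, 06:50–12:15, 12:55–14:15, 14:55–16:50, 17:15–19:45

Only in the first: 17:15–19:45.
Only in the second: 02:10–04:50, 06:50–12:15, 12:55–14:15, 14:55–16:50.
Together these are the periods covered by exactly one.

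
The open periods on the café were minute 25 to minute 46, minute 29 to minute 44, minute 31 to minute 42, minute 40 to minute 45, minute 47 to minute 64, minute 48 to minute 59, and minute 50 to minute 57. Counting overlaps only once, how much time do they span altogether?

38 minutes

Merged: minute 25 to minute 46, minute 47 to minute 64.
Lengths: 21 minutes + 17 minutes = 38 minutes.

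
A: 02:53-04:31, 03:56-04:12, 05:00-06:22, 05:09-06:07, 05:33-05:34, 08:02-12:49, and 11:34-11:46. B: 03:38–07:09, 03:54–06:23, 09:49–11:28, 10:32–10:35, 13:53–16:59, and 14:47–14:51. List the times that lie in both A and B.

03:38–04:31, 05:00–06:22, 09:49–11:28

Merge the first list: 02:53–04:31, 05:00–06:22, 08:02–12:49.
Merge the second list: 03:38–07:09, 09:49–11:28, 13:53–16:59.
02:53–04:31 meets the second set on 03:38–04:31.
05:00–06:22 meets the second set on 05:00–06:22.
08:02–12:49 meets the second set on 09:49–11:28.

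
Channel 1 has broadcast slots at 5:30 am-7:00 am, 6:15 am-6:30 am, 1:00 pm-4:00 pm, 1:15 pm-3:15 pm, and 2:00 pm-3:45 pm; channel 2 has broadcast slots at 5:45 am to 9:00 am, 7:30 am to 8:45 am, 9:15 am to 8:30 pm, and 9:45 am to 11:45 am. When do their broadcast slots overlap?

5:45 am–7:00 am, 1:00 pm–4:00 pm

First set merges to 5:30 am–7:00 am, 1:00 pm–4:00 pm.
Second set merges to 5:45 am–9:00 am, 9:15 am–8:30 pm.
5:30 am–7:00 am ∩ B → 5:45 am–7:00 am.
1:00 pm–4:00 pm ∩ B → 1:00 pm–4:00 pm.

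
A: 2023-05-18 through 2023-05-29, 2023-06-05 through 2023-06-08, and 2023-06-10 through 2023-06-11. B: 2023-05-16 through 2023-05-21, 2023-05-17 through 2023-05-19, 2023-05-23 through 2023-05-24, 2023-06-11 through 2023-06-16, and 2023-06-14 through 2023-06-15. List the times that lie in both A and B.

2023-05-18 through 2023-05-21, 2023-05-23 through 2023-05-24, 2023-06-11 through 2023-06-11

Second set merges to 2023-05-16 through 2023-05-21, 2023-05-23 through 2023-05-24, 2023-06-11 through 2023-06-16.
2023-05-18 through 2023-05-29 meets the second set on 2023-05-18 through 2023-05-21, 2023-05-23 through 2023-05-24.
2023-06-05 through 2023-06-08: no overlap with the second set.
2023-06-10 through 2023-06-11 meets the second set on 2023-06-11 through 2023-06-11.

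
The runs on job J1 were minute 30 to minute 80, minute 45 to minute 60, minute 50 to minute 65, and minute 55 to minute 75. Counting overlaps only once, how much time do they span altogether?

50 minutes

Merged: minute 30 to minute 80.
Length: 50 minutes.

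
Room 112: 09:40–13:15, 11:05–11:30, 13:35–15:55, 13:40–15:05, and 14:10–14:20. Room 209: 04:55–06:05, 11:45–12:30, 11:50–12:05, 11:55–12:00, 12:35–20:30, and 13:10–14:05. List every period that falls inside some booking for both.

11:45–12:30, 12:35–13:15, 13:35–15:55

First set merges to 09:40–13:15, 13:35–15:55.
Second set merges to 04:55–06:05, 11:45–12:30, 12:35–20:30.
09:40–13:15 meets the second set on 11:45–12:30, 12:35–13:15.
13:35–15:55 meets the second set on 13:35–15:55.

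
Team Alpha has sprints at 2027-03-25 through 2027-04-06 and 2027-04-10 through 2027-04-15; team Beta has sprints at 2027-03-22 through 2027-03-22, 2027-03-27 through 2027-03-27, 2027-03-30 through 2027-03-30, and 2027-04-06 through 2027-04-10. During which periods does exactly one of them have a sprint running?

Only in the first: 2027-03-25 through 2027-03-26, 2027-03-28 through 2027-03-29, 2027-03-31 through 2027-04-05, 2027-04-11 through 2027-04-15.
Only in the second: 2027-03-22 through 2027-03-22, 2027-04-07 through 2027-04-09.
Together these are the periods covered by exactly one.

2027-03-22 through 2027-03-22, 2027-03-25 through 2027-03-26, 2027-03-28 through 2027-03-29, 2027-03-31 through 2027-04-05, 2027-04-07 through 2027-04-09, 2027-04-11 through 2027-04-15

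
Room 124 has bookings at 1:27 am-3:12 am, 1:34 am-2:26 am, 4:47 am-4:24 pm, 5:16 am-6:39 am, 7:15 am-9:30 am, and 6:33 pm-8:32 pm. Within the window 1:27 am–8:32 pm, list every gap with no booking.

3:12 am–4:47 am, 4:24 pm–6:33 pm

After merging, the occupied span is 1:27 am–3:12 am, 4:47 am–4:24 pm, 6:33 pm–8:32 pm.
Complement within 1:27 am–8:32 pm: 3:12 am–4:47 am, 4:24 pm–6:33 pm.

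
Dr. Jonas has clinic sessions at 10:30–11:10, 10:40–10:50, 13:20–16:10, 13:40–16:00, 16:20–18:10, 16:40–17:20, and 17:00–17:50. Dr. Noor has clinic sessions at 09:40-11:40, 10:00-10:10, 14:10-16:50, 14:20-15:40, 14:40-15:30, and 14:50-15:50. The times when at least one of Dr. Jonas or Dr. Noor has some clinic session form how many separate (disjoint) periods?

2

A, merged: 10:30-11:10, 13:20-16:10, 16:20-18:10.
B, merged: 09:40-11:40, 14:10-16:50.
A ∪ B = 09:40-11:40, 13:20-18:10.
That is 2 disjoint pieces.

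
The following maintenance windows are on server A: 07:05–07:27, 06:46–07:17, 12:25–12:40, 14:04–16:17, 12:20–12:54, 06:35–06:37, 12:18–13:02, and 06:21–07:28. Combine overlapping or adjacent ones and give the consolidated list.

06:21–07:28, 12:18–13:02, 14:04–16:17

Sort by start: 06:21–07:28, 06:35–06:37, 06:46–07:17, 07:05–07:27, 12:18–13:02, 12:20–12:54, 12:25–12:40, 14:04–16:17.
06:35–06:37 overlaps/touches 06:21–07:28 → extend to 06:21–07:28.
06:46–07:17 overlaps/touches 06:21–07:28 → extend to 06:21–07:28.
07:05–07:27 overlaps/touches 06:21–07:28 → extend to 06:21–07:28.
12:18–13:02 is disjoint → start new block.
12:20–12:54 overlaps/touches 12:18–13:02 → extend to 12:18–13:02.
12:25–12:40 overlaps/touches 12:18–13:02 → extend to 12:18–13:02.
14:04–16:17 is disjoint → start new block.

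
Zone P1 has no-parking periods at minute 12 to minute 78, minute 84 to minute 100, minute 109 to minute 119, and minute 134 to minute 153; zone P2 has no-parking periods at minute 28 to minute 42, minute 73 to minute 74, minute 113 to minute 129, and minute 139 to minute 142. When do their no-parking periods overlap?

minute 28 to minute 42, minute 73 to minute 74, minute 113 to minute 119, minute 139 to minute 142

minute 12 to minute 78 overlaps B on minute 28 to minute 42, minute 73 to minute 74.
minute 84 to minute 100 falls entirely outside B.
minute 109 to minute 119 overlaps B on minute 113 to minute 119.
minute 134 to minute 153 overlaps B on minute 139 to minute 142.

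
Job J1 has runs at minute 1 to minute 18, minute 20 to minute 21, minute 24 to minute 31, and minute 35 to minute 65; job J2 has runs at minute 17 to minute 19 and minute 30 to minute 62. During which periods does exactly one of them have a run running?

A \ B = minute 1 to minute 17, minute 20 to minute 21, minute 24 to minute 30, minute 62 to minute 65.
B \ A = minute 18 to minute 19, minute 31 to minute 35.
Union of the two gives the symmetric difference.

minute 1 to minute 17, minute 18 to minute 19, minute 20 to minute 21, minute 24 to minute 30, minute 31 to minute 35, minute 62 to minute 65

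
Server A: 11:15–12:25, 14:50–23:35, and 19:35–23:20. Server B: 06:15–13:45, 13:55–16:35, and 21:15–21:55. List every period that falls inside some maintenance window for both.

A, merged: 11:15–12:25, 14:50–23:35.
11:15–12:25 ∩ B → 11:15–12:25.
14:50–23:35 ∩ B → 14:50–16:35, 21:15–21:55.

11:15–12:25, 14:50–16:35, 21:15–21:55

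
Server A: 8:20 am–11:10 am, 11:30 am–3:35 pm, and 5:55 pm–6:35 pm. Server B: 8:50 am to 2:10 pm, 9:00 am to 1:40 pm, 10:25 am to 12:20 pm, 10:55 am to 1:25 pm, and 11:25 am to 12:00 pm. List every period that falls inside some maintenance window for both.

B, merged: 8:50 am–2:10 pm.
8:20 am–11:10 am overlaps B on 8:50 am–11:10 am.
11:30 am–3:35 pm overlaps B on 11:30 am–2:10 pm.
5:55 pm–6:35 pm falls entirely outside B.

8:50 am–11:10 am, 11:30 am–2:10 pm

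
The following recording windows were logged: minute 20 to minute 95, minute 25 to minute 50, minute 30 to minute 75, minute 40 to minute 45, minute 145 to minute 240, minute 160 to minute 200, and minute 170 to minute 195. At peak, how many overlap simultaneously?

4

At minute 40, 4 of the intervals are simultaneously active.
No point has more.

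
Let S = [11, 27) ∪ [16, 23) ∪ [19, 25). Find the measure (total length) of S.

16

Merged: [11, 27).
Length: 16.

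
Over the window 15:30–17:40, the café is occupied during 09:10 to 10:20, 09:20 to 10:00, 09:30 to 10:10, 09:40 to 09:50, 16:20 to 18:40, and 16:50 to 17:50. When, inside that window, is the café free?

15:30–16:20

After merging, the occupied span is 09:10–10:20, 16:20–18:40.
Gaps within 15:30–17:40: 15:30–16:20.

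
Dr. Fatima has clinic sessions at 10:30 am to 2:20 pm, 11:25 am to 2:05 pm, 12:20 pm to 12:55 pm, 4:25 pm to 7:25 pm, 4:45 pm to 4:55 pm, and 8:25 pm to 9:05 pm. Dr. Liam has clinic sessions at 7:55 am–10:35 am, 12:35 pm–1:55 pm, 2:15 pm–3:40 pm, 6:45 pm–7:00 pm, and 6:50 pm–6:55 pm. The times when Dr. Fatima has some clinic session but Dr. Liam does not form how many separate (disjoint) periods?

Merge the first list: 10:30 am–2:20 pm, 4:25 pm–7:25 pm, 8:25 pm–9:05 pm.
Merge the second list: 7:55 am–10:35 am, 12:35 pm–1:55 pm, 2:15 pm–3:40 pm, 6:45 pm–7:00 pm.
A \ B = 10:35 am–12:35 pm, 1:55 pm–2:15 pm, 4:25 pm–6:45 pm, 7:00 pm–7:25 pm, 8:25 pm–9:05 pm.
That is 5 disjoint pieces.

5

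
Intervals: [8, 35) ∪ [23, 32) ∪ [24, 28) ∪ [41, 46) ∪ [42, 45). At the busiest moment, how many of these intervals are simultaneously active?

Walk the sorted start/end points keeping a running depth.
The depth first hits 3 at 24.

3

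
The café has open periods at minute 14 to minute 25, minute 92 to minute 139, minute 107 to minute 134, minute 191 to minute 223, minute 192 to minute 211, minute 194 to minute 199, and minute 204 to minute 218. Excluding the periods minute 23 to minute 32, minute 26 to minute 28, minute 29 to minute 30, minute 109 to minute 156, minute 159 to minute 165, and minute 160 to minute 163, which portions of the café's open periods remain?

First set merges to minute 14 to minute 25, minute 92 to minute 139, minute 191 to minute 223.
Second set merges to minute 23 to minute 32, minute 109 to minute 156, minute 159 to minute 165.
minute 14 to minute 25 with B removed leaves minute 14 to minute 23.
minute 92 to minute 139 with B removed leaves minute 92 to minute 109.
minute 191 to minute 223 is untouched.

minute 14 to minute 23, minute 92 to minute 109, minute 191 to minute 223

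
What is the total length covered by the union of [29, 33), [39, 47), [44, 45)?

Merged: [29, 33), [39, 47).
Lengths: 4 + 8 = 12.

12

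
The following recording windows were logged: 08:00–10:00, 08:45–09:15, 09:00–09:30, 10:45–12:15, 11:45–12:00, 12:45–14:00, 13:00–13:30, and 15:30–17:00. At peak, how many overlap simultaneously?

3

Walk the sorted start/end points keeping a running depth.
The depth first hits 3 at 09:00.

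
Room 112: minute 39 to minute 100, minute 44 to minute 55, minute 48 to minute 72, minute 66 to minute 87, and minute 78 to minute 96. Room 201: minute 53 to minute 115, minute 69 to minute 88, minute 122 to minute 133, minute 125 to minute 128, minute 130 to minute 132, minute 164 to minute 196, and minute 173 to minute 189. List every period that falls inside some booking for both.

minute 53 to minute 100

First set merges to minute 39 to minute 100.
Second set merges to minute 53 to minute 115, minute 122 to minute 133, minute 164 to minute 196.
minute 39 to minute 100 meets the second set on minute 53 to minute 100.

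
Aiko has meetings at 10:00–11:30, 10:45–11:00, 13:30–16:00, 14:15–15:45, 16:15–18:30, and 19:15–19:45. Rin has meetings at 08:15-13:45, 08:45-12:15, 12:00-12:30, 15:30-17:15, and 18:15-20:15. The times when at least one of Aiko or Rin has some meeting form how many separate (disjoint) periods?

Merge the first list: 10:00–11:30, 13:30–16:00, 16:15–18:30, 19:15–19:45.
Merge the second list: 08:15–13:45, 15:30–17:15, 18:15–20:15.
A ∪ B = 08:15–20:15.
That is 1 disjoint piece.

1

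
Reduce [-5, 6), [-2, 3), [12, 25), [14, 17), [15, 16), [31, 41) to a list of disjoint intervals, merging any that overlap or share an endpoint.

[-5, 6) ∪ [12, 25) ∪ [31, 41)

[-2, 3) overlaps/touches [-5, 6) → extend to [-5, 6).
[12, 25) is disjoint → start new block.
[14, 17) overlaps/touches [12, 25) → extend to [12, 25).
[15, 16) overlaps/touches [12, 25) → extend to [12, 25).
[31, 41) is disjoint → start new block.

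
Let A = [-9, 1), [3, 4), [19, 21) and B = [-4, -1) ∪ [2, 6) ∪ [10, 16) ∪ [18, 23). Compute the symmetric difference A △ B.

[-9, -4) ∪ [-1, 1) ∪ [2, 3) ∪ [4, 6) ∪ [10, 16) ∪ [18, 19) ∪ [21, 23)

Only in the first: [-9, -4), [-1, 1).
Only in the second: [2, 3), [4, 6), [10, 16), [18, 19), [21, 23).
Together these are the periods covered by exactly one.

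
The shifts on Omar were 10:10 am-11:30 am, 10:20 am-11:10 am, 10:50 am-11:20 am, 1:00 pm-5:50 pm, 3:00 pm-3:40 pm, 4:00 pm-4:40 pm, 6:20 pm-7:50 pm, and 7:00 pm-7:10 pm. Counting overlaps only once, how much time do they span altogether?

7 h 40 min

Merged: 10:10 am-11:30 am, 1:00 pm-5:50 pm, 6:20 pm-7:50 pm.
Lengths: 1 h 20 min + 4 h 50 min + 1 h 30 min = 7 h 40 min.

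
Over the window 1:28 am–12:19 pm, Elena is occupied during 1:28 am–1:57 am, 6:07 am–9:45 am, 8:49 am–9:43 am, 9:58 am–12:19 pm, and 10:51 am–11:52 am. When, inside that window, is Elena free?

Covered (merged): 1:28 am-1:57 am, 6:07 am-9:45 am, 9:58 am-12:19 pm.
Complement within 1:28 am-12:19 pm: 1:57 am-6:07 am, 9:45 am-9:58 am.

1:57 am-6:07 am, 9:45 am-9:58 am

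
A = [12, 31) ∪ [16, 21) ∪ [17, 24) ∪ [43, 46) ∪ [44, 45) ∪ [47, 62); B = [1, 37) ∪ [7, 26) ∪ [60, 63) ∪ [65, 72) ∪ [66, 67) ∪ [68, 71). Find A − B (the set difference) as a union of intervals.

[43, 46) ∪ [47, 60)

A, merged: [12, 31), [43, 46), [47, 62).
B, merged: [1, 37), [60, 63), [65, 72).
[12, 31) lies entirely inside B → drops out.
[43, 46) is untouched.
[47, 62) with B removed leaves [47, 60).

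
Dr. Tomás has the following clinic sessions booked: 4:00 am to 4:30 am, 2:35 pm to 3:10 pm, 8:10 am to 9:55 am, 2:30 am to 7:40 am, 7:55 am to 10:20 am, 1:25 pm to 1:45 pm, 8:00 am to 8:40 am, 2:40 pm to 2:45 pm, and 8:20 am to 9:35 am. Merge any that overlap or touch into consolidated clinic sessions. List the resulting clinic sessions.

2:30 am–7:40 am, 7:55 am–10:20 am, 1:25 pm–1:45 pm, 2:35 pm–3:10 pm

Sort by start: 2:30 am–7:40 am, 4:00 am–4:30 am, 7:55 am–10:20 am, 8:00 am–8:40 am, 8:10 am–9:55 am, 8:20 am–9:35 am, 1:25 pm–1:45 pm, 2:35 pm–3:10 pm, 2:40 pm–2:45 pm.
4:00 am–4:30 am overlaps/touches 2:30 am–7:40 am → extend to 2:30 am–7:40 am.
7:55 am–10:20 am is disjoint → start new block.
8:00 am–8:40 am overlaps/touches 7:55 am–10:20 am → extend to 7:55 am–10:20 am.
8:10 am–9:55 am overlaps/touches 7:55 am–10:20 am → extend to 7:55 am–10:20 am.
8:20 am–9:35 am overlaps/touches 7:55 am–10:20 am → extend to 7:55 am–10:20 am.
1:25 pm–1:45 pm is disjoint → start new block.
2:35 pm–3:10 pm is disjoint → start new block.
2:40 pm–2:45 pm overlaps/touches 2:35 pm–3:10 pm → extend to 2:35 pm–3:10 pm.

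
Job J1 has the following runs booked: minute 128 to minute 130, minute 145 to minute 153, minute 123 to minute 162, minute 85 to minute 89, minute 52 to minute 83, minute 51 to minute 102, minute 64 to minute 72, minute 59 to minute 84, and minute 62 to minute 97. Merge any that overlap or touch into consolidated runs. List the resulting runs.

Sort by start: minute 51 to minute 102, minute 52 to minute 83, minute 59 to minute 84, minute 62 to minute 97, minute 64 to minute 72, minute 85 to minute 89, minute 123 to minute 162, minute 128 to minute 130, minute 145 to minute 153.
minute 52 to minute 83 overlaps/touches minute 51 to minute 102 → extend to minute 51 to minute 102.
minute 59 to minute 84 overlaps/touches minute 51 to minute 102 → extend to minute 51 to minute 102.
minute 62 to minute 97 overlaps/touches minute 51 to minute 102 → extend to minute 51 to minute 102.
minute 64 to minute 72 overlaps/touches minute 51 to minute 102 → extend to minute 51 to minute 102.
minute 85 to minute 89 overlaps/touches minute 51 to minute 102 → extend to minute 51 to minute 102.
minute 123 to minute 162 is disjoint → start new block.
minute 128 to minute 130 overlaps/touches minute 123 to minute 162 → extend to minute 123 to minute 162.
minute 145 to minute 153 overlaps/touches minute 123 to minute 162 → extend to minute 123 to minute 162.

minute 51 to minute 102, minute 123 to minute 162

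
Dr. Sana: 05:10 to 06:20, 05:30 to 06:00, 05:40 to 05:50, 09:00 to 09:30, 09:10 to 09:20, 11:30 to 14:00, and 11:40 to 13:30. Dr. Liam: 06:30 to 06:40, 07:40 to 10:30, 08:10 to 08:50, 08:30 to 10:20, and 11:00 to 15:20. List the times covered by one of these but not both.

05:10-06:20, 06:30-06:40, 07:40-09:00, 09:30-10:30, 11:00-11:30, 14:00-15:20

First set merges to 05:10-06:20, 09:00-09:30, 11:30-14:00.
Second set merges to 06:30-06:40, 07:40-10:30, 11:00-15:20.
A \ B = 05:10-06:20.
B \ A = 06:30-06:40, 07:40-09:00, 09:30-10:30, 11:00-11:30, 14:00-15:20.
Union of the two gives the symmetric difference.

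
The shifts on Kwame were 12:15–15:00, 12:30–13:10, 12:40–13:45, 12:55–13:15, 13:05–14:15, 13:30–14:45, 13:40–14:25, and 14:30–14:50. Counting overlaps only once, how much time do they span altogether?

2 h 45 min

Merged: 12:15-15:00.
Length: 2 h 45 min.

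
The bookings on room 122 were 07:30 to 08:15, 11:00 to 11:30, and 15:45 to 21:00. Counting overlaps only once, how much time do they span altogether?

6 h 30 min

Merged: 07:30-08:15, 11:00-11:30, 15:45-21:00.
Lengths: 45 min + 30 min + 5 h 15 min = 6 h 30 min.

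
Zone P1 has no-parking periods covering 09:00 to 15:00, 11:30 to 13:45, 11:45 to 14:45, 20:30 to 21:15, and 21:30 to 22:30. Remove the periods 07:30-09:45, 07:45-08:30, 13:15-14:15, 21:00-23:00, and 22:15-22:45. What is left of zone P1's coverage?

09:45-13:15, 14:15-15:00, 20:30-21:00

First set merges to 09:00-15:00, 20:30-21:15, 21:30-22:30.
Second set merges to 07:30-09:45, 13:15-14:15, 21:00-23:00.
09:00-15:00 minus B → 09:45-13:15, 14:15-15:00.
20:30-21:15 minus B → 20:30-21:00.
21:30-22:30: fully covered by B → removed.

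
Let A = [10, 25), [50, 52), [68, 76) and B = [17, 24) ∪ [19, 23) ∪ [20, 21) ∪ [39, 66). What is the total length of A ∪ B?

50

B, merged: [17, 24), [39, 66).
A ∪ B = [10, 25), [39, 66), [68, 76).
Total: 15 + 27 + 8 = 50.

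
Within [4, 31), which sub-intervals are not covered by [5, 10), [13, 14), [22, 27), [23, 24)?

[4, 5) ∪ [10, 13) ∪ [14, 22) ∪ [27, 31)

The merged coverage is [5, 10), [13, 14), [22, 27).
Complement within [4, 31): [4, 5), [10, 13), [14, 22), [27, 31).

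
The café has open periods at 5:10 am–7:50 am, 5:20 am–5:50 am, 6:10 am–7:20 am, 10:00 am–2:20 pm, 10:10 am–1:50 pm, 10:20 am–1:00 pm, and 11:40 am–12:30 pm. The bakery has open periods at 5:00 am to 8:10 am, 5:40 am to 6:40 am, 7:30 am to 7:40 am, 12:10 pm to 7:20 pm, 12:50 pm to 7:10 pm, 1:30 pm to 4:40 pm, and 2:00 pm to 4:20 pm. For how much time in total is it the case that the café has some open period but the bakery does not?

2 h 10 min

First set merges to 5:10 am-7:50 am, 10:00 am-2:20 pm.
Second set merges to 5:00 am-8:10 am, 12:10 pm-7:20 pm.
A \ B = 10:00 am-12:10 pm.
Total: 2 h 10 min.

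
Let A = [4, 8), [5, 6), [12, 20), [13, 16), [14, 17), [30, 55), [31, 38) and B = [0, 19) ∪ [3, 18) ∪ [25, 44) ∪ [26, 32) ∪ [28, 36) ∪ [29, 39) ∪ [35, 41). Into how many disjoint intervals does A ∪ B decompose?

A, merged: [4, 8), [12, 20), [30, 55).
B, merged: [0, 19), [25, 44).
A ∪ B = [0, 20), [25, 55).
That is 2 disjoint pieces.

2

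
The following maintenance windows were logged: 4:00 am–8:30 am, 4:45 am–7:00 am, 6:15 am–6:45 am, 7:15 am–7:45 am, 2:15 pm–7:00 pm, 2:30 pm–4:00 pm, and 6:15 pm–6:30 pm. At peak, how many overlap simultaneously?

Walk the sorted start/end points keeping a running depth.
The depth first hits 3 at 6:15 am.

3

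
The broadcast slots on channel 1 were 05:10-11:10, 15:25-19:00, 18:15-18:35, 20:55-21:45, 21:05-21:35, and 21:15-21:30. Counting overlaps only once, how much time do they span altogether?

10 h 25 min

Merged: 05:10–11:10, 15:25–19:00, 20:55–21:45.
Lengths: 6 h + 3 h 35 min + 50 min = 10 h 25 min.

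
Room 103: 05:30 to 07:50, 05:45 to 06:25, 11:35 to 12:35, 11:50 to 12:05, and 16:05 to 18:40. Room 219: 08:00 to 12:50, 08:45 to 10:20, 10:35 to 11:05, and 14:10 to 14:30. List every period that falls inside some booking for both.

First set merges to 05:30–07:50, 11:35–12:35, 16:05–18:40.
Second set merges to 08:00–12:50, 14:10–14:30.
05:30–07:50 meets no B interval.
11:35–12:35 ∩ B → 11:35–12:35.
16:05–18:40 meets no B interval.

11:35–12:35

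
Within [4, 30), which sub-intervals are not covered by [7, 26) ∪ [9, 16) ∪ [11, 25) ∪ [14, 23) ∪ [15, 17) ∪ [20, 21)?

After merging, the occupied span is [7, 26).
Gaps within [4, 30): [4, 7), [26, 30).

[4, 7) ∪ [26, 30)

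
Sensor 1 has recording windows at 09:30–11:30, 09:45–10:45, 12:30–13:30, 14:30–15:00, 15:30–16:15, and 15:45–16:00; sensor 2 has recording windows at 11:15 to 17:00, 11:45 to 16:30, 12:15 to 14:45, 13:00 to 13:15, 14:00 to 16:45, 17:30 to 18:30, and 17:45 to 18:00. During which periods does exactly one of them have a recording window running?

09:30–11:15, 11:30–12:30, 13:30–14:30, 15:00–15:30, 16:15–17:00, 17:30–18:30

First set merges to 09:30–11:30, 12:30–13:30, 14:30–15:00, 15:30–16:15.
Second set merges to 11:15–17:00, 17:30–18:30.
A \ B = 09:30–11:15.
B \ A = 11:30–12:30, 13:30–14:30, 15:00–15:30, 16:15–17:00, 17:30–18:30.
Union of the two gives the symmetric difference.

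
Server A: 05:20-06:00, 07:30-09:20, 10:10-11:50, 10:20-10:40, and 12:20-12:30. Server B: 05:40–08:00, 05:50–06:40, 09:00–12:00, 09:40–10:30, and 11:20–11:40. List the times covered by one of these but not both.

Merge the first list: 05:20–06:00, 07:30–09:20, 10:10–11:50, 12:20–12:30.
Merge the second list: 05:40–08:00, 09:00–12:00.
A \ B = 05:20–05:40, 08:00–09:00, 12:20–12:30.
B \ A = 06:00–07:30, 09:20–10:10, 11:50–12:00.
Union of the two gives the symmetric difference.

05:20–05:40, 06:00–07:30, 08:00–09:00, 09:20–10:10, 11:50–12:00, 12:20–12:30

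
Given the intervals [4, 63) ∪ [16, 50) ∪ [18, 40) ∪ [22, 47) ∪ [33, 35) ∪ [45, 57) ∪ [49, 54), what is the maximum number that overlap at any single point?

Walk the sorted start/end points keeping a running depth.
The depth first hits 5 at 33.

5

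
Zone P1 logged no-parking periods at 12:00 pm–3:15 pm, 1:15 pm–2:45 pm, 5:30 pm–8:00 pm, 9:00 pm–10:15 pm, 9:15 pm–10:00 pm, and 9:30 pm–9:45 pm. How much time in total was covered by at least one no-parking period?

Merged: 12:00 pm-3:15 pm, 5:30 pm-8:00 pm, 9:00 pm-10:15 pm.
Lengths: 3 h 15 min + 2 h 30 min + 1 h 15 min = 7 h.

7 h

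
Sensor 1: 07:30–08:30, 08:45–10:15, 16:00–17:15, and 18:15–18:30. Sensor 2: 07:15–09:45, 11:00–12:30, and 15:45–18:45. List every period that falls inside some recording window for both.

07:30–08:30 ∩ B → 07:30–08:30.
08:45–10:15 ∩ B → 08:45–09:45.
16:00–17:15 ∩ B → 16:00–17:15.
18:15–18:30 ∩ B → 18:15–18:30.

07:30–08:30, 08:45–09:45, 16:00–17:15, 18:15–18:30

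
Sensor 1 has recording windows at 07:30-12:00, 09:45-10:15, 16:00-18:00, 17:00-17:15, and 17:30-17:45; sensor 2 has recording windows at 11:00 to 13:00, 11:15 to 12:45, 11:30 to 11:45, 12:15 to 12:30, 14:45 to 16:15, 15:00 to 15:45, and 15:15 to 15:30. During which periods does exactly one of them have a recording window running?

Merge the first list: 07:30-12:00, 16:00-18:00.
Merge the second list: 11:00-13:00, 14:45-16:15.
Only in the first: 07:30-11:00, 16:15-18:00.
Only in the second: 12:00-13:00, 14:45-16:00.
Together these are the periods covered by exactly one.

07:30-11:00, 12:00-13:00, 14:45-16:00, 16:15-18:00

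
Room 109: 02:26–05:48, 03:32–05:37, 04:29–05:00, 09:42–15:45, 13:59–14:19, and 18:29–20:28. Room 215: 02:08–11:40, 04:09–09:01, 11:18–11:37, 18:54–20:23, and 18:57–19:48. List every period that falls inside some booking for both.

02:26-05:48, 09:42-11:40, 18:54-20:23

First set merges to 02:26-05:48, 09:42-15:45, 18:29-20:28.
Second set merges to 02:08-11:40, 18:54-20:23.
02:26-05:48 ∩ B → 02:26-05:48.
09:42-15:45 ∩ B → 09:42-11:40.
18:29-20:28 ∩ B → 18:54-20:23.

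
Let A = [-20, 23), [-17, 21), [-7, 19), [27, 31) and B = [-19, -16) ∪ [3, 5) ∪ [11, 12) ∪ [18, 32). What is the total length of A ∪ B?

First set merges to [-20, 23), [27, 31).
A ∪ B = [-20, 32).
Total: 52.

52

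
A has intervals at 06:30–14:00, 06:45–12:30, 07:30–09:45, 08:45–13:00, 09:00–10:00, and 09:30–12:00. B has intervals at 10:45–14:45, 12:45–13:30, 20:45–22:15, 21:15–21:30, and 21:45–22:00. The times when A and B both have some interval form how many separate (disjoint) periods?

A, merged: 06:30–14:00.
B, merged: 10:45–14:45, 20:45–22:15.
A ∩ B = 10:45–14:00.
That is 1 disjoint piece.

1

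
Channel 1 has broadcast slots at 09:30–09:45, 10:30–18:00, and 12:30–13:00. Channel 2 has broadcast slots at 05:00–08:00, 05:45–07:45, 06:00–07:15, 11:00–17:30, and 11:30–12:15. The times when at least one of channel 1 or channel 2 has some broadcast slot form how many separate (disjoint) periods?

Merge the first list: 09:30-09:45, 10:30-18:00.
Merge the second list: 05:00-08:00, 11:00-17:30.
A ∪ B = 05:00-08:00, 09:30-09:45, 10:30-18:00.
That is 3 disjoint pieces.

3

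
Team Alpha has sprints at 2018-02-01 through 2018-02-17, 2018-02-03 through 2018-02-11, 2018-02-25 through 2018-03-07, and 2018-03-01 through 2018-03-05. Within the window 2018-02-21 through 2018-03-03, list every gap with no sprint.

The merged coverage is 2018-02-01 through 2018-02-17, 2018-02-25 through 2018-03-07.
Uncovered inside 2018-02-21 through 2018-03-03: 2018-02-21 through 2018-02-24.

2018-02-21 through 2018-02-24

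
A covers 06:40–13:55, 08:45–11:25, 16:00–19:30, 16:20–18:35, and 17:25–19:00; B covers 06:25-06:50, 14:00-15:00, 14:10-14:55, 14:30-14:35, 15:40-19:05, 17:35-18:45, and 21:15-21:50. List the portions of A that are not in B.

Merge the first list: 06:40–13:55, 16:00–19:30.
Merge the second list: 06:25–06:50, 14:00–15:00, 15:40–19:05, 21:15–21:50.
06:40–13:55 with B removed leaves 06:50–13:55.
16:00–19:30 with B removed leaves 19:05–19:30.

06:50–13:55, 19:05–19:30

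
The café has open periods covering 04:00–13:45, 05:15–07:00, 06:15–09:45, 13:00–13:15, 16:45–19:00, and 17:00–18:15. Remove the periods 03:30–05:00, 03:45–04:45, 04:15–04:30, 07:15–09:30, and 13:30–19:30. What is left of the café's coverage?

05:00-07:15, 09:30-13:30

First set merges to 04:00-13:45, 16:45-19:00.
Second set merges to 03:30-05:00, 07:15-09:30, 13:30-19:30.
04:00-13:45 \ B = 05:00-07:15, 09:30-13:30.
16:45-19:00: entirely removed.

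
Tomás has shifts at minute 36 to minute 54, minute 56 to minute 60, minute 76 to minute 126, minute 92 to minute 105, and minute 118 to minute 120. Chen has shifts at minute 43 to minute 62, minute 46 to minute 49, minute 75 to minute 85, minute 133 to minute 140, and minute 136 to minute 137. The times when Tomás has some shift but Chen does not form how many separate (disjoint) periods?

2

First set merges to minute 36 to minute 54, minute 56 to minute 60, minute 76 to minute 126.
Second set merges to minute 43 to minute 62, minute 75 to minute 85, minute 133 to minute 140.
A \ B = minute 36 to minute 43, minute 85 to minute 126.
That is 2 disjoint pieces.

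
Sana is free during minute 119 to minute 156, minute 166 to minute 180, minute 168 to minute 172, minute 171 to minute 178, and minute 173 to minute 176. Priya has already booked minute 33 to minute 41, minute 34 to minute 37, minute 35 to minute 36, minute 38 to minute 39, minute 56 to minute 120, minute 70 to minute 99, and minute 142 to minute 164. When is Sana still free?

First set merges to minute 119 to minute 156, minute 166 to minute 180.
Second set merges to minute 33 to minute 41, minute 56 to minute 120, minute 142 to minute 164.
minute 119 to minute 156 minus B → minute 120 to minute 142.
minute 166 to minute 180: no B overlap → unchanged.

minute 120 to minute 142, minute 166 to minute 180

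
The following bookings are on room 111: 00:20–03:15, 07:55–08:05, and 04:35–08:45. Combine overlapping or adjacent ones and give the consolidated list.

00:20–03:15, 04:35–08:45

Sort by start: 00:20–03:15, 04:35–08:45, 07:55–08:05.
04:35–08:45 is disjoint → start new block.
07:55–08:05 overlaps/touches 04:35–08:45 → extend to 04:35–08:45.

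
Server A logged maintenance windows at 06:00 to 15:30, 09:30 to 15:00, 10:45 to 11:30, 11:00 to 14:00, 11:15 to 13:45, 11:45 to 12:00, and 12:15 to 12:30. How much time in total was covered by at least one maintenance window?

Merged: 06:00-15:30.
Length: 9 h 30 min.

9 h 30 min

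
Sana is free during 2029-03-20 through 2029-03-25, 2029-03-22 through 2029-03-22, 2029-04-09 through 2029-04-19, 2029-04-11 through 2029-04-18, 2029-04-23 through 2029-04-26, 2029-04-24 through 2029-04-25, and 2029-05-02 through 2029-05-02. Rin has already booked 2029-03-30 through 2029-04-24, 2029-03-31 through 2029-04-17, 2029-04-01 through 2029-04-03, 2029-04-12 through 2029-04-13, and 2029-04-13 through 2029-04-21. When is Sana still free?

A, merged: 2029-03-20 through 2029-03-25, 2029-04-09 through 2029-04-19, 2029-04-23 through 2029-04-26, 2029-05-02 through 2029-05-02.
B, merged: 2029-03-30 through 2029-04-24.
2029-03-20 through 2029-03-25: nothing removed.
2029-04-09 through 2029-04-19: entirely removed.
2029-04-23 through 2029-04-26 \ B = 2029-04-25 through 2029-04-26.
2029-05-02 through 2029-05-02: nothing removed.

2029-03-20 through 2029-03-25, 2029-04-25 through 2029-04-26, 2029-05-02 through 2029-05-02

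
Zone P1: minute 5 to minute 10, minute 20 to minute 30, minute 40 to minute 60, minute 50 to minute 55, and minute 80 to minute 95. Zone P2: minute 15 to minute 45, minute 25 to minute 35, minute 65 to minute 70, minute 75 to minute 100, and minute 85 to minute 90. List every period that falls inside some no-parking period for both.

minute 20 to minute 30, minute 40 to minute 45, minute 80 to minute 95

First set merges to minute 5 to minute 10, minute 20 to minute 30, minute 40 to minute 60, minute 80 to minute 95.
Second set merges to minute 15 to minute 45, minute 65 to minute 70, minute 75 to minute 100.
minute 5 to minute 10: no overlap with the second set.
minute 20 to minute 30 meets the second set on minute 20 to minute 30.
minute 40 to minute 60 meets the second set on minute 40 to minute 45.
minute 80 to minute 95 meets the second set on minute 80 to minute 95.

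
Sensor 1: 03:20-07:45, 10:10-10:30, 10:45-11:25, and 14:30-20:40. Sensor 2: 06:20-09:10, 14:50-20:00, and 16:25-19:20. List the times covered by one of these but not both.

03:20-06:20, 07:45-09:10, 10:10-10:30, 10:45-11:25, 14:30-14:50, 20:00-20:40

Second set merges to 06:20-09:10, 14:50-20:00.
A but not B: 03:20-06:20, 10:10-10:30, 10:45-11:25, 14:30-14:50, 20:00-20:40.
B but not A: 07:45-09:10.
Combining gives A △ B.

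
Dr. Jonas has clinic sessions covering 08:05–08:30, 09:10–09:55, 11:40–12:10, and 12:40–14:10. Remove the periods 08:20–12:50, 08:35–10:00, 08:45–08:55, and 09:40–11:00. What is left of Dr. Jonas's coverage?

08:05–08:20, 12:50–14:10

Second set merges to 08:20–12:50.
08:05–08:30 \ B = 08:05–08:20.
09:10–09:55: entirely removed.
11:40–12:10: entirely removed.
12:40–14:10 \ B = 12:50–14:10.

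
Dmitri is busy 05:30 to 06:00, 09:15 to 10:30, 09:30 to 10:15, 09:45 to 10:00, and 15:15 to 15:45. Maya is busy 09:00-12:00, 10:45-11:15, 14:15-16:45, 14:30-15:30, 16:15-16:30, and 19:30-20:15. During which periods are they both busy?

First set merges to 05:30-06:00, 09:15-10:30, 15:15-15:45.
Second set merges to 09:00-12:00, 14:15-16:45, 19:30-20:15.
05:30-06:00: no overlap with the second set.
09:15-10:30 meets the second set on 09:15-10:30.
15:15-15:45 meets the second set on 15:15-15:45.

09:15-10:30, 15:15-15:45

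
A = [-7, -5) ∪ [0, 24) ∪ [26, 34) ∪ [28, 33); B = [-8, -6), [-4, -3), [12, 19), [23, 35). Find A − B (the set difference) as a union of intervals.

[-6, -5) ∪ [0, 12) ∪ [19, 23)

Merge the first list: [-7, -5), [0, 24), [26, 34).
[-7, -5) minus B → [-6, -5).
[0, 24) minus B → [0, 12), [19, 23).
[26, 34): fully covered by B → removed.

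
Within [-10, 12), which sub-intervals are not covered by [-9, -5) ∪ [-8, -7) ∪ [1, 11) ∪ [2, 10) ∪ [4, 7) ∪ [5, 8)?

[-10, -9) ∪ [-5, 1) ∪ [11, 12)

Covered (merged): [-9, -5), [1, 11).
Complement within [-10, 12): [-10, -9), [-5, 1), [11, 12).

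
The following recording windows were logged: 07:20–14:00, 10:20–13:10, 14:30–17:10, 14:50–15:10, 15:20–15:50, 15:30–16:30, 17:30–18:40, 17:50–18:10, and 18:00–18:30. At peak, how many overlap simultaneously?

3

Sweep endpoints in order; track running count of active intervals.
Peak of 3 reached at 15:30.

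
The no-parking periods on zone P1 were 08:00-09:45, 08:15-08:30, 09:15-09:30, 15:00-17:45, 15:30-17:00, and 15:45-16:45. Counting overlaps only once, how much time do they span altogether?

4 h 30 min

Merged: 08:00–09:45, 15:00–17:45.
Lengths: 1 h 45 min + 2 h 45 min = 4 h 30 min.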